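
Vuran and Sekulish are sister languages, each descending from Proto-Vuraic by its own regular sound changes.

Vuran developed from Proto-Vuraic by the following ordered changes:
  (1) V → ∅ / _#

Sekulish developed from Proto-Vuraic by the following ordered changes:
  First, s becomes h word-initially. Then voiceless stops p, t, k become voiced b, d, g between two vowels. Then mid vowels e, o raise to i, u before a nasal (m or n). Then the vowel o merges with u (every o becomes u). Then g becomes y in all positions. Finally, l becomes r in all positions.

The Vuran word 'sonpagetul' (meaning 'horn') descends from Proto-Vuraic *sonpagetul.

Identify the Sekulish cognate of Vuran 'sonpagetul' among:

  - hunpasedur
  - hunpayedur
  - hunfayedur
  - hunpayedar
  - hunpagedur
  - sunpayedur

Sekulish: *sonpagetul
  sonpagetul → honpagetul   [debuccalisation]
  honpagetul → honpagedul   [intervocalic voicing]
  honpagedul → hunpagedul   [pre-nasal raising]
  hunpagedul (rule 4 does not apply)
  hunpagedul → hunpayedul   [unconditioned shift]
  hunpayedul → hunpayedur   [unconditioned shift]
  giving Sekulish hunpayedur.
Among the options, 'hunpayedur' alone shows every Sekulish change applied in order.

hunpayedur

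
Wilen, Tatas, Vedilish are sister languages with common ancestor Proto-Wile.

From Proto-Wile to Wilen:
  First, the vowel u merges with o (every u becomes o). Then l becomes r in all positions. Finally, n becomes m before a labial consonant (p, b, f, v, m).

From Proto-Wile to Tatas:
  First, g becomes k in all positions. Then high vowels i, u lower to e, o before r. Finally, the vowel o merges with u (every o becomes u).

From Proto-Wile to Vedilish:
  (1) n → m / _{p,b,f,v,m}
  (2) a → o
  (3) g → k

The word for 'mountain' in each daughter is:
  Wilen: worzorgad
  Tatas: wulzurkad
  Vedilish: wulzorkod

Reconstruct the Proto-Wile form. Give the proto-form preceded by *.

Position 3: Wilen has r, Tatas has l, Vedilish has l. Tatas preserves l here (none of its changes turn any other segment into l), so the proto-segment is *l.
Position 7: Wilen has g, Tatas has k, Vedilish has k. Wilen preserves g here (none of its changes turn any other segment into g), so the proto-segment is *g.
Continuing position by position gives *wulzorgad; check it forward:
Wilen: *wulzorgad
  wulzorgad → wolzorgad   [vowel merger]
  wolzorgad → worzorgad   [unconditioned shift]
  worzorgad (rule 3 does not apply)
  giving Wilen worzorgad.
Tatas: *wulzorgad
  wulzorgad → wulzorkad   [unconditioned shift]
  wulzorkad (rule 2 does not apply)
  wulzorkad → wulzurkad   [vowel merger]
  giving Tatas wulzurkad.
Vedilish: *wulzorgad > wulzorgod > wulzorkod  (by vowel merger, unconditioned shift)
*wulzorgad is the unique common source.

*wulzorgad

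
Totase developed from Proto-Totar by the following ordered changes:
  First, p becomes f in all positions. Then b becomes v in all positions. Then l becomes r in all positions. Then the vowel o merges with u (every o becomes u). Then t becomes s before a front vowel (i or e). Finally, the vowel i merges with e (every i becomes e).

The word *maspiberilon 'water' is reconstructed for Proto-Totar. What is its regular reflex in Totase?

Totase: *maspiberilon > masfiberilon > masfiverilon > masfiveriron > masfiverirun > masfevererun  (by unconditioned shift, unconditioned shift, unconditioned shift, vowel merger, vowel merger)

masfevererun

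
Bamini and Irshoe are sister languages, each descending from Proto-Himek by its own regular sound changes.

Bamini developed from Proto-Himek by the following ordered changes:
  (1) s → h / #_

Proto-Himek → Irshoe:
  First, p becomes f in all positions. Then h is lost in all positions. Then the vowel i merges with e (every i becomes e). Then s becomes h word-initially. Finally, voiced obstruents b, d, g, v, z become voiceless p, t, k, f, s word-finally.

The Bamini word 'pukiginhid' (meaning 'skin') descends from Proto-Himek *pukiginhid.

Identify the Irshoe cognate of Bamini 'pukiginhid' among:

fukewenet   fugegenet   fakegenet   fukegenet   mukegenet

Irshoe: *pukiginhid
  pukiginhid → fukiginhid   [unconditioned shift]
  fukiginhid → fukiginid   [h-loss]
  fukiginid → fukegened   [vowel merger]
  fukegened (rule 4 does not apply)
  fukegened → fukegenet   [final devoicing]
  giving Irshoe fukegenet.

fukegenet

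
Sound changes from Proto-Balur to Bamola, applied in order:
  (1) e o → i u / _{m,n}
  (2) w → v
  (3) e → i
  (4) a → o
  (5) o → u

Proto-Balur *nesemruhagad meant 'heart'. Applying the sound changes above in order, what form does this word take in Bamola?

nisimruhugud

Bamola: *nesemruhagad
  nesemruhagad → nesimruhagad   [pre-nasal raising]
  nesimruhagad (rule 2 does not apply)
  nesimruhagad → nisimruhagad   [vowel merger]
  nisimruhagad → nisimruhogod   [vowel merger]
  nisimruhogod → nisimruhugud   [vowel merger]
  giving Bamola nisimruhugud.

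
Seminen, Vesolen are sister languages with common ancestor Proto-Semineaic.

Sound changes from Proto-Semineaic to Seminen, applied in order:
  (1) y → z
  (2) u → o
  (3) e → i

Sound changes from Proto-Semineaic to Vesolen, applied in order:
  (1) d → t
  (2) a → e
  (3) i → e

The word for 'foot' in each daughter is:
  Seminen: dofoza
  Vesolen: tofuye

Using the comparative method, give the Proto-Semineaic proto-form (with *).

Position 6: Seminen has a, Vesolen has e. Seminen preserves a here (none of its changes turn any other segment into a), so the proto-segment is *a.
Position 5: Seminen has z, Vesolen has y. Vesolen preserves y here (none of its changes turn any other segment into y), so the proto-segment is *y.
Verify the candidate proto-form against each daughter:
Seminen: *dofuya
  dofuya → dofuza   [unconditioned shift]
  dofuza → dofoza   [vowel merger]
  dofoza (rule 3 does not apply)
  giving Seminen dofoza.
Vesolen: *dofuya > tofuya > tofuye  (by unconditioned shift, vowel merger)
Only *dofuya yields all of Seminen dofoza, Vesolen tofuye.

*dofuya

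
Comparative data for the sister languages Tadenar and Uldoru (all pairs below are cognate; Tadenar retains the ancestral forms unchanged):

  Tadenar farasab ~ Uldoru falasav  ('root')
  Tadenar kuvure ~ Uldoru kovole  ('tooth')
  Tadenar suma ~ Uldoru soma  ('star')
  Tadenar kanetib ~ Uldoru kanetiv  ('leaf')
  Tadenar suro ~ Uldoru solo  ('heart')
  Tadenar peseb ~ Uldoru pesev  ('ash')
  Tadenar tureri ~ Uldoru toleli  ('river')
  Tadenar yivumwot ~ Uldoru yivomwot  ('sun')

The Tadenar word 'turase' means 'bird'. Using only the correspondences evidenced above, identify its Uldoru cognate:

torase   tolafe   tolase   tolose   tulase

tolase

kuvure ~ kovole, suro ~ solo — Tadenar u corresponds to Uldoru o after a consonant, before r.
farasab ~ falasav — Tadenar r corresponds to Uldoru l between vowels (before a back vowel).
Applying these to Tadenar 'turase':
  turase → torase   (u→o after a consonant, before r)
  torase → tolase   (r→l between vowels (before a back vowel))
So the Uldoru cognate is 'tolase'.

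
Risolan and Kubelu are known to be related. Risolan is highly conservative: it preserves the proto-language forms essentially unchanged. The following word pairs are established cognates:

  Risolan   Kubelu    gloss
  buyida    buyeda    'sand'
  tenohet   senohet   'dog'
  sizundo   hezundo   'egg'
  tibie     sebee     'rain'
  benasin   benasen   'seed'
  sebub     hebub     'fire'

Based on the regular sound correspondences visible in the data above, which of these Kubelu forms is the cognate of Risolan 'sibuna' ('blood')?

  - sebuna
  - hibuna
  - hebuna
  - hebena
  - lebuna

sizundo ~ hezundo — Risolan s corresponds to Kubelu h word-initially before a front vowel.
tibie ~ sebee — Risolan i corresponds to Kubelu e after a consonant, before a labial obstruent.
Applying these to Risolan 'sibuna':
  sibuna → hibuna   (s→h word-initially before a front vowel)
  hibuna → hebuna   (i→e after a consonant, before a labial obstruent)
So the Kubelu cognate is 'hebuna'.

hebuna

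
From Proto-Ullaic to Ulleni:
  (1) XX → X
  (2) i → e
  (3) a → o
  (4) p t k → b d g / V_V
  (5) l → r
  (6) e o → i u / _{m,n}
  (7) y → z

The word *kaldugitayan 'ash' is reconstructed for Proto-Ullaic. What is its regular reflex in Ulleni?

Ulleni: *kaldugitayan > kaldugetayan > koldugetoyon > koldugedoyon > kordugedoyon > kordugedoyun > kordugedozun  (by vowel merger, vowel merger, intervocalic voicing, unconditioned shift, pre-nasal raising, unconditioned shift)

kordugedozun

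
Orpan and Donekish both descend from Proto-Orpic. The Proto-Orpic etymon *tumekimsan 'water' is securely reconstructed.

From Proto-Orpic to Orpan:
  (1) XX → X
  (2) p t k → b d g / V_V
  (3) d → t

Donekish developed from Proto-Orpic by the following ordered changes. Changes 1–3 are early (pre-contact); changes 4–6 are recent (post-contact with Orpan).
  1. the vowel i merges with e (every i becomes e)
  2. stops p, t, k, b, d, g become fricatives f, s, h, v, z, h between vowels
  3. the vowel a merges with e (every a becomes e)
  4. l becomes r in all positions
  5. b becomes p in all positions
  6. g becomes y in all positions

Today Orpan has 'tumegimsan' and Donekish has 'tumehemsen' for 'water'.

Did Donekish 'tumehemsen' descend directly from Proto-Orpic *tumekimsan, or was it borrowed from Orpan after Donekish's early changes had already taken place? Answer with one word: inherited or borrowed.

inherited

If inherited, *tumekimsan would pass through all of Donekish's changes:
Donekish: *tumekimsan
  tumekimsan → tumekemsan   [vowel merger]
  tumekemsan → tumehemsan   [intervocalic lenition]
  tumehemsan → tumehemsen   [vowel merger]
  tumehemsen (rule 4 does not apply)
  tumehemsen (rule 5 does not apply)
  tumehemsen (rule 6 does not apply)
  giving Donekish tumehemsen.
If borrowed from Orpan 'tumegimsan' after the early changes, it would undergo only the recent ones:
  rule 4 (unconditioned shift): no change (tumegimsan)
  rule 5 (unconditioned shift): no change (tumegimsan)
  rule 6 (unconditioned shift): tumegimsan → tumeyimsan
  ⇒ as a loan: tumeyimsan
Donekish 'tumehemsen' matches the inherited outcome exactly, so it is an inherited cognate, not a loan.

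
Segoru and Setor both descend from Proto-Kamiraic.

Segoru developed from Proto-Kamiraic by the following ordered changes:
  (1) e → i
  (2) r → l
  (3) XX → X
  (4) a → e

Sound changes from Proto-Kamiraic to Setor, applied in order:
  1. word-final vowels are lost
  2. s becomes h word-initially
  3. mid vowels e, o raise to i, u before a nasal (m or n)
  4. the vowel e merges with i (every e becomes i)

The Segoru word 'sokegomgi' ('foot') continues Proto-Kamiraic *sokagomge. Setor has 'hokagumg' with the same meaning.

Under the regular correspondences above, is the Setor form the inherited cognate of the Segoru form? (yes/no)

yes

Derive the expected Setor reflex of *sokagomge:
Setor: start from *sokagomge.
  rule 1 (apocope): sokagomge → sokagomg
  rule 2 (debuccalisation): sokagomg → hokagomg
  rule 3 (pre-nasal raising): hokagomg → hokagumg
  rule 4: no change — hokagumg
  ⇒ Setor hokagumg
Setor 'hokagumg' matches the regular reflex exactly, so the pair is cognate.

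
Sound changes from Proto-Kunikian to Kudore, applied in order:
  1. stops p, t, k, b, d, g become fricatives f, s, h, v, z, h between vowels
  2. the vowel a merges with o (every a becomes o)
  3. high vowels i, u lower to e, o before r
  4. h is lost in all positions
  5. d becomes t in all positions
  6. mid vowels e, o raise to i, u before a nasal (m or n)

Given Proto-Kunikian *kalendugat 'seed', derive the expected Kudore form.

Kudore: *kalendugat
  kalendugat → kalenduhat   [intervocalic lenition]
  kalenduhat → kolenduhot   [vowel merger]
  kolenduhot (rule 3 does not apply)
  kolenduhot → kolenduot   [h-loss]
  kolenduot → kolentuot   [unconditioned shift]
  kolentuot → kolintuot   [pre-nasal raising]
  giving Kudore kolintuot.

kolintuot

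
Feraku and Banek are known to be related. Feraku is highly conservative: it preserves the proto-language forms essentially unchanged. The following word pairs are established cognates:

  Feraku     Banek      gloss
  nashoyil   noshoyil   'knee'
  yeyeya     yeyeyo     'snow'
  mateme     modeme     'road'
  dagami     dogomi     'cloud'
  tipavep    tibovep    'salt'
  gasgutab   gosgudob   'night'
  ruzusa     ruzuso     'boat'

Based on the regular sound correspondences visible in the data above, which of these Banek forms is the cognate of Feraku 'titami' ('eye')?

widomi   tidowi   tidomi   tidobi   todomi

gasgutab ~ gosgudob — Feraku t corresponds to Banek d between vowels (before a back vowel).
dagami ~ dogomi — Feraku a corresponds to Banek o after a consonant, before a nasal.
Applying these to Feraku 'titami':
  titami → tidami   (t→d between vowels (before a back vowel))
  tidami → tidomi   (a→o after a consonant, before a nasal)
So the Banek cognate is 'tidomi'.

tidomi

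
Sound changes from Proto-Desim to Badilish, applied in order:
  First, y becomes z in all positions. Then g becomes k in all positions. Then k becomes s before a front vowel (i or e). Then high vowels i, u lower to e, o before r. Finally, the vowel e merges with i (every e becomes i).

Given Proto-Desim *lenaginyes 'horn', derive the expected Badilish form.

linasinzis

Badilish: start from *lenaginyes.
  rule 1 (unconditioned shift): lenaginyes → lenaginzes
  rule 2 (unconditioned shift): lenaginzes → lenakinzes
  rule 3 (palatalisation): lenakinzes → lenasinzes
  rule 4: no change — lenasinzes
  rule 5 (vowel merger): lenasinzes → linasinzis
  ⇒ Badilish linasinzis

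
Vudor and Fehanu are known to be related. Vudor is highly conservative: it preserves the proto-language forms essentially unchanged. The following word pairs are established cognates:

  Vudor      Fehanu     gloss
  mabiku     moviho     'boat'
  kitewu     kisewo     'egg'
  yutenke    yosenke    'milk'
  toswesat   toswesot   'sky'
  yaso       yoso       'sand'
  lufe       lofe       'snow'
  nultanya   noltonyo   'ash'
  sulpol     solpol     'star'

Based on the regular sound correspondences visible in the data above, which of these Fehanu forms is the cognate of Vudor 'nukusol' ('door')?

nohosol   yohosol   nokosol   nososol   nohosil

yutenke ~ yosenke, nultanya ~ noltonyo — Vudor u corresponds to Fehanu o after a consonant, before a consonant other than r, m, n, p, b, f, v.
mabiku ~ moviho — Vudor k corresponds to Fehanu h between vowels (before a back vowel).
Applying these to Vudor 'nukusol':
  nukusol → nokusol   (u→o after a consonant, before a consonant other than r, m, n, p, b, f, v)
  nokusol → nohusol   (k→h between vowels (before a back vowel))
  nohusol → nohosol   (u→o after a consonant, before a consonant other than r, m, n, p, b, f, v)
So the Fehanu cognate is 'nohosol'.

nohosol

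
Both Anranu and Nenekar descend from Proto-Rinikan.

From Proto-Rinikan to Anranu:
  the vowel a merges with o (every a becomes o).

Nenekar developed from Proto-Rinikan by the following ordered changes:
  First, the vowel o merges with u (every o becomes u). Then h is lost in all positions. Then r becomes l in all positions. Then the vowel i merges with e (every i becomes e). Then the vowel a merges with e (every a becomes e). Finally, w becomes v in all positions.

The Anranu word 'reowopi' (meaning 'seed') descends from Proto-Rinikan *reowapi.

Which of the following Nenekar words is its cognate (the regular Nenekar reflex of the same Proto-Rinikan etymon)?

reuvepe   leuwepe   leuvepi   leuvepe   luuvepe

leuvepe

Nenekar: *reowapi
  reowapi → reuwapi   [vowel merger]
  reuwapi (rule 2 does not apply)
  reuwapi → leuwapi   [unconditioned shift]
  leuwapi → leuwape   [vowel merger]
  leuwape → leuwepe   [vowel merger]
  leuwepe → leuvepe   [unconditioned shift]
  giving Nenekar leuvepe.
Among the options, 'leuvepe' alone shows every Nenekar change applied in order.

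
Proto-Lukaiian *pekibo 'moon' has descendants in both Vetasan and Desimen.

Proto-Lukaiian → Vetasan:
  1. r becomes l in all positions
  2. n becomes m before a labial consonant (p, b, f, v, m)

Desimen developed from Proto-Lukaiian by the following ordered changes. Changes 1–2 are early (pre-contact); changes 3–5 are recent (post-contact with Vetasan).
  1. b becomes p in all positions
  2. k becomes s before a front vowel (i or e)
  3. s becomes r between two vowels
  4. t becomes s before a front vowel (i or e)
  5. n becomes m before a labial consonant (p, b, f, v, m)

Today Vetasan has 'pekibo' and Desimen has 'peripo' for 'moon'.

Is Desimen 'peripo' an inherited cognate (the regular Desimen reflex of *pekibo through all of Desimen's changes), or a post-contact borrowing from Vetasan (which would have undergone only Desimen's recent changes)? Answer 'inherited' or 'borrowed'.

If inherited, *pekibo would pass through all of Desimen's changes:
Desimen: *pekibo > pekipo > pesipo > peripo  (by unconditioned shift, palatalisation, rhotacism)
If borrowed from Vetasan 'pekibo' after the early changes, it would undergo only the recent ones:
  rule 3 (rhotacism): no change (pekibo)
  rule 4 (palatalisation): no change (pekibo)
  rule 5 (nasal place assimilation): no change (pekibo)
  ⇒ as a loan: pekibo
Desimen 'peripo' matches the inherited outcome exactly, so it is an inherited cognate, not a loan.

inherited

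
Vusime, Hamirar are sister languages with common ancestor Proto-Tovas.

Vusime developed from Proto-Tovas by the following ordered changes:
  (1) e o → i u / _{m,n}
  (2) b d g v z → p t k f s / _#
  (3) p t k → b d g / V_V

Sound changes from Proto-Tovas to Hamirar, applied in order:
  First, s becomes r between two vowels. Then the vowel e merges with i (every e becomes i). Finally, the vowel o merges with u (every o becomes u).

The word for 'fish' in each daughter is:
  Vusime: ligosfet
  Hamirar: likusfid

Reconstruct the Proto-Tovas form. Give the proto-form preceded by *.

Position 4: Vusime has o, Hamirar has u. Vusime preserves o here (none of its changes turn any other segment into o), so the proto-segment is *o.
Position 7: Vusime has e, Hamirar has i. Vusime preserves e here (none of its changes turn any other segment into e), so the proto-segment is *e.
Continuing position by position gives *likosfed; check it forward:
Vusime: *likosfed > likosfet > ligosfet  (by final devoicing, intervocalic voicing)
Hamirar: start from *likosfed.
  rule 1: no change — likosfed
  rule 2 (vowel merger): likosfed → likosfid
  rule 3 (vowel merger): likosfid → likusfid
  ⇒ Hamirar likusfid
Only *likosfed yields all of Vusime ligosfet, Hamirar likusfid.

*likosfed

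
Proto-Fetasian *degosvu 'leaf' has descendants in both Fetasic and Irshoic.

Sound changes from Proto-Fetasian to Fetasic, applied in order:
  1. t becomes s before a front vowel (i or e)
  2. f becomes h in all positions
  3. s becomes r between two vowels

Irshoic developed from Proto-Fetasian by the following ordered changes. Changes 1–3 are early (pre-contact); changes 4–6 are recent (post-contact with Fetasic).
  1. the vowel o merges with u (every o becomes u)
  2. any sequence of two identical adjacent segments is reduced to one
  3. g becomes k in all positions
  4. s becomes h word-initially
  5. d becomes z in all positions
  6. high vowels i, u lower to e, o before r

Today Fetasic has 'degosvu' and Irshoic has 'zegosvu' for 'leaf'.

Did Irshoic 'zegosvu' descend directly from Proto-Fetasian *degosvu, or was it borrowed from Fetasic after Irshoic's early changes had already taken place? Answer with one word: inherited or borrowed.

borrowed

If inherited, *degosvu would pass through all of Irshoic's changes:
Irshoic: *degosvu > degusvu > dekusvu > zekusvu  (by vowel merger, unconditioned shift, unconditioned shift)
If borrowed from Fetasic 'degosvu' after the early changes, it would undergo only the recent ones:
  rule 4 (debuccalisation): no change (degosvu)
  rule 5 (unconditioned shift): degosvu → zegosvu
  rule 6 (pre-rhotic lowering): no change (zegosvu)
  ⇒ as a loan: zegosvu
Irshoic 'zegosvu' matches the loan outcome 'zegosvu', not the inherited 'zekusvu' — it skipped the early Irshoic changes, so it was borrowed from Fetasic.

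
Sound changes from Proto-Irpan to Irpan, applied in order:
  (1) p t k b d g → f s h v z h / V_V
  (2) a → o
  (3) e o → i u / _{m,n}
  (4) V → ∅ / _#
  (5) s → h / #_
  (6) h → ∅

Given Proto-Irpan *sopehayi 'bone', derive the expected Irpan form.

Irpan: start from *sopehayi.
  rule 1 (intervocalic lenition): sopehayi → sofehayi
  rule 2 (vowel merger): sofehayi → sofehoyi
  rule 3: no change — sofehoyi
  rule 4 (apocope): sofehoyi → sofehoy
  rule 5 (debuccalisation): sofehoy → hofehoy
  rule 6 (h-loss): hofehoy → ofeoy
  ⇒ Irpan ofeoy

ofeoy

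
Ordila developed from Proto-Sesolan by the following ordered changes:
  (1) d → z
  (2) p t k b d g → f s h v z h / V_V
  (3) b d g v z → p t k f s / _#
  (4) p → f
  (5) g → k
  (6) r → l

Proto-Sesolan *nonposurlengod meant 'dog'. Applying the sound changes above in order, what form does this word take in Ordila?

Ordila: *nonposurlengod > nonposurlengoz > nonposurlengos > nonfosurlengos > nonfosurlenkos > nonfosullenkos  (by unconditioned shift, final devoicing, unconditioned shift, unconditioned shift, unconditioned shift)

nonfosullenkos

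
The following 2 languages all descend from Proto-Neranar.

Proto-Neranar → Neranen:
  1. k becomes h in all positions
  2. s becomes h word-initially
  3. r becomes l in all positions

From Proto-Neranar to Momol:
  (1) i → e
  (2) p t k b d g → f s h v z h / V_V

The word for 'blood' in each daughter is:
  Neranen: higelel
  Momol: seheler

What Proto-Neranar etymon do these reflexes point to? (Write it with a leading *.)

*sigeler

Position 2: Neranen has i, Momol has e. Neranen preserves i here (none of its changes turn any other segment into i), so the proto-segment is *i.
Position 7: Neranen has l, Momol has r. Momol preserves r here (none of its changes turn any other segment into r), so the proto-segment is *r.
Position 3: Neranen has g, Momol has h. Neranen preserves g here (none of its changes turn any other segment into g), so the proto-segment is *g.
Continuing position by position gives *sigeler; check it forward:
Neranen: start from *sigeler.
  rule 1: no change — sigeler
  rule 2 (debuccalisation): sigeler → higeler
  rule 3 (unconditioned shift): higeler → higelel
  ⇒ Neranen higelel
Momol: *sigeler > segeler > seheler  (by vowel merger, intervocalic lenition)
No other proto-form is consistent with every reflex, so the reconstruction is *sigeler.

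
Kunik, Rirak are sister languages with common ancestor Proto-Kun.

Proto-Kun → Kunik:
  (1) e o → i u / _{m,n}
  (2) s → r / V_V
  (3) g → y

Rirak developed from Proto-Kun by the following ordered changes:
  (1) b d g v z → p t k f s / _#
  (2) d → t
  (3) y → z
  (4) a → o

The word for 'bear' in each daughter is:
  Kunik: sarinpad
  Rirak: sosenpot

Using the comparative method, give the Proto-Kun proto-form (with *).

Position 3: Kunik has r, Rirak has s. Taking the neighbouring segments as reconstructed: Kunik r could go back to *s or *r; Rirak s can only go back to *s — the one source consistent with every daughter is *s.
Position 4: Kunik has i, Rirak has e. Rirak preserves e here (none of its changes turn any other segment into e), so the proto-segment is *e.
Position 7: Kunik has a, Rirak has o. Kunik preserves a here (none of its changes turn any other segment into a), so the proto-segment is *a.
Continuing position by position gives *sasenpad; check it forward:
Kunik: start from *sasenpad.
  rule 1 (pre-nasal raising): sasenpad → sasinpad
  rule 2 (rhotacism): sasinpad → sarinpad
  rule 3: no change — sarinpad
  ⇒ Kunik sarinpad
Rirak: *sasenpad
  sasenpad → sasenpat   [final devoicing]
  sasenpat (rule 2 does not apply)
  sasenpat (rule 3 does not apply)
  sasenpat → sosenpot   [vowel merger]
  giving Rirak sosenpot.
*sasenpad is the unique common source.

*sasenpad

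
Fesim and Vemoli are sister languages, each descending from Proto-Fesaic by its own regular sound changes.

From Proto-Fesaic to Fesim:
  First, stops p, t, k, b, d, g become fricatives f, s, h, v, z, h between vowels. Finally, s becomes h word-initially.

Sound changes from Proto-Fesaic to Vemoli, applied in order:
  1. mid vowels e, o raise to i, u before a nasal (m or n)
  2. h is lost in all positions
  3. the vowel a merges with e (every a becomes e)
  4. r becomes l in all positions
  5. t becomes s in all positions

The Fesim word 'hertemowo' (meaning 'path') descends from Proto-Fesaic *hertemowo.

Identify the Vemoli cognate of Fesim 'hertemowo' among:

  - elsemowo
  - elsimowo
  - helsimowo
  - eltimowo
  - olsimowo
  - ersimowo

elsimowo

Vemoli: *hertemowo > hertimowo > ertimowo > eltimowo > elsimowo  (by pre-nasal raising, h-loss, unconditioned shift, unconditioned shift)
Among the options, 'elsimowo' alone shows every Vemoli change applied in order.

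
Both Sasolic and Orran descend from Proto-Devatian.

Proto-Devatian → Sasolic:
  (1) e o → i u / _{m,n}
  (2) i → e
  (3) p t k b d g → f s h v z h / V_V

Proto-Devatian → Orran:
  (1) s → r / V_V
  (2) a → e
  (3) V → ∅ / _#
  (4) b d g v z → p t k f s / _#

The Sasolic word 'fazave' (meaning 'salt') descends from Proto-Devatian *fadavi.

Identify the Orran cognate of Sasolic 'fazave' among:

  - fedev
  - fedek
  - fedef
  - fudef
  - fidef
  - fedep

fedef

Orran: *fadavi
  fadavi (rule 1 does not apply)
  fadavi → fedevi   [vowel merger]
  fedevi → fedev   [apocope]
  fedev → fedef   [final devoicing]
  giving Orran fedef.
Only 'fedef' matches the regular Orran development of *fadavi.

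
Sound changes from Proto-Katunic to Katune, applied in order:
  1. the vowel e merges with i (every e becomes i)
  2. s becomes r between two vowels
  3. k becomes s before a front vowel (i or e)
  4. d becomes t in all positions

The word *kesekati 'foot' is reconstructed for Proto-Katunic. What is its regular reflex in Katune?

Katune: start from *kesekati.
  rule 1 (vowel merger): kesekati → kisikati
  rule 2 (rhotacism): kisikati → kirikati
  rule 3 (palatalisation): kirikati → sirikati
  rule 4: no change — sirikati
  ⇒ Katune sirikati

sirikati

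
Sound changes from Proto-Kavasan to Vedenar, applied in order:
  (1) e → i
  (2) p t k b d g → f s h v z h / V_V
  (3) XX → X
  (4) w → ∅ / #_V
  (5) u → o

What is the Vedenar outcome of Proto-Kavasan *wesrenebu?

Vedenar: start from *wesrenebu.
  rule 1 (vowel merger): wesrenebu → wisrinibu
  rule 2 (intervocalic lenition): wisrinibu → wisrinivu
  rule 3: no change — wisrinivu
  rule 4 (glide loss): wisrinivu → isrinivu
  rule 5 (vowel merger): isrinivu → isrinivo
  ⇒ Vedenar isrinivo

isrinivo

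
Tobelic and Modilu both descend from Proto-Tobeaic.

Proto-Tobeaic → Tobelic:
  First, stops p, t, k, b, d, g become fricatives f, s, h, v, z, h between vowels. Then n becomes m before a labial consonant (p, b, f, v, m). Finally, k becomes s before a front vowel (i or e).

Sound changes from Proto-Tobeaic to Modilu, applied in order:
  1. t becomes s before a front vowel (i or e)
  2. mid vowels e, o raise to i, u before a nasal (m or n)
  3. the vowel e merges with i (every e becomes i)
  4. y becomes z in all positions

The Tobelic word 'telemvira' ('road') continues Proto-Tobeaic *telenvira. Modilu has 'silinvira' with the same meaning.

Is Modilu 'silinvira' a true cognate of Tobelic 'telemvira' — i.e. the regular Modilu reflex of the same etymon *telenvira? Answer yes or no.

Derive the expected Modilu reflex of *telenvira:
Modilu: *telenvira
  telenvira → selenvira   [palatalisation]
  selenvira → selinvira   [pre-nasal raising]
  selinvira → silinvira   [vowel merger]
  silinvira (rule 4 does not apply)
  giving Modilu silinvira.
Modilu 'silinvira' matches the regular reflex exactly, so the pair is cognate.

yes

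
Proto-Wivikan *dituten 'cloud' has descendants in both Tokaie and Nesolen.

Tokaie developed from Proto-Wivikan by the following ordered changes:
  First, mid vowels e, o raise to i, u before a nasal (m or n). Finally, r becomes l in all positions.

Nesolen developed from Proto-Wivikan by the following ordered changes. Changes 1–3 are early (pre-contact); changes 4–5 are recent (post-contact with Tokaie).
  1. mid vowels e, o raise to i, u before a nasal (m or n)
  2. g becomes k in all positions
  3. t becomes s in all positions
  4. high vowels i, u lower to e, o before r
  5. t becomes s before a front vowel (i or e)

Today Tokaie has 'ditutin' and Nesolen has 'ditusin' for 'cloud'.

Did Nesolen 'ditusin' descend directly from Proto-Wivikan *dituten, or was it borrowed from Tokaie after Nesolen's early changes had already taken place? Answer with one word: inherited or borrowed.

If inherited, *dituten would pass through all of Nesolen's changes:
Nesolen: *dituten
  dituten → ditutin   [pre-nasal raising]
  ditutin (rule 2 does not apply)
  ditutin → disusin   [unconditioned shift]
  disusin (rule 4 does not apply)
  disusin (rule 5 does not apply)
  giving Nesolen disusin.
If borrowed from Tokaie 'ditutin' after the early changes, it would undergo only the recent ones:
  rule 4 (pre-rhotic lowering): no change (ditutin)
  rule 5 (palatalisation): ditutin → ditusin
  ⇒ as a loan: ditusin
Nesolen 'ditusin' matches the loan outcome 'ditusin', not the inherited 'disusin' — it skipped the early Nesolen changes, so it was borrowed from Tokaie.

borrowed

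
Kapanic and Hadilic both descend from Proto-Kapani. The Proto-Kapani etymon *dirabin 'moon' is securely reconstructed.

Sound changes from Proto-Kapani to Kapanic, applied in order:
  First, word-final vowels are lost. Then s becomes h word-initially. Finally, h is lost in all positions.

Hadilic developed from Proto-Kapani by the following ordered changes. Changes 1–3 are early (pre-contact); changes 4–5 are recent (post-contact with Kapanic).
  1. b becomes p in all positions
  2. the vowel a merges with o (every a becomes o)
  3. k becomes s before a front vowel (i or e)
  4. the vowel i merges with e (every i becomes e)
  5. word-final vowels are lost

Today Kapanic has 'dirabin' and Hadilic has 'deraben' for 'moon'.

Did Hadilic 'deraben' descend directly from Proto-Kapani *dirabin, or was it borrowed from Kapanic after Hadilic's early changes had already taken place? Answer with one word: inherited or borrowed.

If inherited, *dirabin would pass through all of Hadilic's changes:
Hadilic: *dirabin
  dirabin → dirapin   [unconditioned shift]
  dirapin → diropin   [vowel merger]
  diropin (rule 3 does not apply)
  diropin → deropen   [vowel merger]
  deropen (rule 5 does not apply)
  giving Hadilic deropen.
If borrowed from Kapanic 'dirabin' after the early changes, it would undergo only the recent ones:
  rule 4 (vowel merger): dirabin → deraben
  rule 5 (apocope): no change (deraben)
  ⇒ as a loan: deraben
Hadilic 'deraben' matches the loan outcome 'deraben', not the inherited 'deropen' — it skipped the early Hadilic changes, so it was borrowed from Kapanic.

borrowed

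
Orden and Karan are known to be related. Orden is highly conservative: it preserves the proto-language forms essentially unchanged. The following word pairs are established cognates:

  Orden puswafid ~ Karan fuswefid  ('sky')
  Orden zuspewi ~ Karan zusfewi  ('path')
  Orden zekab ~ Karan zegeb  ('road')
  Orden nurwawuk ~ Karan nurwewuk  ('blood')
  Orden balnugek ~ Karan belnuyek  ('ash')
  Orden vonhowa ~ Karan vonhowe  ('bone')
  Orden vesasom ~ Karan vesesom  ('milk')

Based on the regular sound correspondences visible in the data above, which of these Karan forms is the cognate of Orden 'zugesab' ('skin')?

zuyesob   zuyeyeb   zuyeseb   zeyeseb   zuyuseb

zuyeseb

balnugek ~ belnuyek — Orden g corresponds to Karan y between vowels (before a front vowel).
zekab ~ zegeb — Orden a corresponds to Karan e after a consonant, before a labial obstruent.
Applying these to Orden 'zugesab':
  zugesab → zuyesab   (g→y between vowels (before a front vowel))
  zuyesab → zuyeseb   (a→e after a consonant, before a labial obstruent)
So the Karan cognate is 'zuyeseb'.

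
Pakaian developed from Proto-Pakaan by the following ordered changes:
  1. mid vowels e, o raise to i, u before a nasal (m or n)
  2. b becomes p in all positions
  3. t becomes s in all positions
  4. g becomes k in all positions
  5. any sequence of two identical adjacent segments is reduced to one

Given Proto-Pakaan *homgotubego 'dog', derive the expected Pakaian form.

humkosupeko

Pakaian: *homgotubego > humgotubego > humgotupego > humgosupego > humkosupeko  (by pre-nasal raising, unconditioned shift, unconditioned shift, unconditioned shift)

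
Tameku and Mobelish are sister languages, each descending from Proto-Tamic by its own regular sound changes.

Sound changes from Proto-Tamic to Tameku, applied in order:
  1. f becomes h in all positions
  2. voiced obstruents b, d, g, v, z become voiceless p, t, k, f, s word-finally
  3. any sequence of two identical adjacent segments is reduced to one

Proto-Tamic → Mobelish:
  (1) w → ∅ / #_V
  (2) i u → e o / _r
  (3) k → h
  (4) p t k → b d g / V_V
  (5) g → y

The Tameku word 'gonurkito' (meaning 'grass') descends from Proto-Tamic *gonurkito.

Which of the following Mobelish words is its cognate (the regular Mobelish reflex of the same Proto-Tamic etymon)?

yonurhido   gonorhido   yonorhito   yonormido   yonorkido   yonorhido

yonorhido

Mobelish: *gonurkito > gonorkito > gonorhito > gonorhido > yonorhido  (by pre-rhotic lowering, unconditioned shift, intervocalic voicing, unconditioned shift)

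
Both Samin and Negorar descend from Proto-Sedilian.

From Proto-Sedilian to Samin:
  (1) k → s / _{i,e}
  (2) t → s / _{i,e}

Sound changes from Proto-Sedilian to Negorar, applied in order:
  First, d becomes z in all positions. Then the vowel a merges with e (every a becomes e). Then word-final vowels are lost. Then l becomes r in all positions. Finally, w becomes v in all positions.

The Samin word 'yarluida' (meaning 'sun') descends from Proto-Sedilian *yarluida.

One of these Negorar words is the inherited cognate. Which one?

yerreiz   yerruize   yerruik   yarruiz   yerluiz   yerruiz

yerruiz

Negorar: *yarluida > yarluiza > yerluize > yerluiz > yerruiz  (by unconditioned shift, vowel merger, apocope, unconditioned shift)
The other candidates each miss or misapply at least one Negorar change.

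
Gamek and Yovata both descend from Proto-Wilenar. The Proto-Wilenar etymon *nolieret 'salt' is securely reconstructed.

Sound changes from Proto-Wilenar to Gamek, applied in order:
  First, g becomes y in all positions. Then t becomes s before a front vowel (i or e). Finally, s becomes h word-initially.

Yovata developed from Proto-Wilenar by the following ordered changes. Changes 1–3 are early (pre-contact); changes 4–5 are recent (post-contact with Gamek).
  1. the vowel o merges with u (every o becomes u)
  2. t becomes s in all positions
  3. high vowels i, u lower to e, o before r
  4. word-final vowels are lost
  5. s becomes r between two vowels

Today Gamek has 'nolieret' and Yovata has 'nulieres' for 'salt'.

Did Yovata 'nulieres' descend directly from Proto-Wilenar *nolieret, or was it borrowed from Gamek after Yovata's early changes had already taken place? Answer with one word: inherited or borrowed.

If inherited, *nolieret would pass through all of Yovata's changes:
Yovata: *nolieret > nulieret > nulieres  (by vowel merger, unconditioned shift)
If borrowed from Gamek 'nolieret' after the early changes, it would undergo only the recent ones:
  rule 4 (apocope): no change (nolieret)
  rule 5 (rhotacism): no change (nolieret)
  ⇒ as a loan: nolieret
Yovata 'nulieres' matches the inherited outcome exactly, so it is an inherited cognate, not a loan.

inherited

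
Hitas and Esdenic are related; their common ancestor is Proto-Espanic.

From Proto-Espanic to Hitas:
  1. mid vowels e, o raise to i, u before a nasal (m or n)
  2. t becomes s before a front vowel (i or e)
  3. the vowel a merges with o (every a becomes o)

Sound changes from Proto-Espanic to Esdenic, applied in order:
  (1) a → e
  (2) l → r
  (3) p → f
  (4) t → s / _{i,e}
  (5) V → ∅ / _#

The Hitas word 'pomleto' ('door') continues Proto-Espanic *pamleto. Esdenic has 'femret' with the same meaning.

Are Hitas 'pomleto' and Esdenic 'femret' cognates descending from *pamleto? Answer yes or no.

Derive the expected Esdenic reflex of *pamleto:
Esdenic: start from *pamleto.
  rule 1 (vowel merger): pamleto → pemleto
  rule 2 (unconditioned shift): pemleto → pemreto
  rule 3 (unconditioned shift): pemreto → femreto
  rule 4: no change — femreto
  rule 5 (apocope): femreto → femret
  ⇒ Esdenic femret
Esdenic 'femret' matches the regular reflex exactly, so the pair is cognate.

yes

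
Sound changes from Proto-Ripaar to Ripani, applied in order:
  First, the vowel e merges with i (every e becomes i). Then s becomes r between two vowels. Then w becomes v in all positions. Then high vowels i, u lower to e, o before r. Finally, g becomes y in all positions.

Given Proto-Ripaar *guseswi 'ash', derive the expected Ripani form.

Ripani: start from *guseswi.
  rule 1 (vowel merger): guseswi → gusiswi
  rule 2 (rhotacism): gusiswi → guriswi
  rule 3 (unconditioned shift): guriswi → gurisvi
  rule 4 (pre-rhotic lowering): gurisvi → gorisvi
  rule 5 (unconditioned shift): gorisvi → yorisvi
  ⇒ Ripani yorisvi

yorisvi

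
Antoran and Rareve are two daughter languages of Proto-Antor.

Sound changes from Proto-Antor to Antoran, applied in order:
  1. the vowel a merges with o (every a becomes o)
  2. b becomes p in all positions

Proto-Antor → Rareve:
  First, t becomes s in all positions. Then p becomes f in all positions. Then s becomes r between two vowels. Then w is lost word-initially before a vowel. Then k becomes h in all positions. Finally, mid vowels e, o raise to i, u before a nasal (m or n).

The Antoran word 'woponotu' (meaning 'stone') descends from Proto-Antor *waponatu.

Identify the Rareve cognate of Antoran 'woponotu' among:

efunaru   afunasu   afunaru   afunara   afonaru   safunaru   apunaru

Rareve: start from *waponatu.
  rule 1 (unconditioned shift): waponatu → waponasu
  rule 2 (unconditioned shift): waponasu → wafonasu
  rule 3 (rhotacism): wafonasu → wafonaru
  rule 4 (glide loss): wafonaru → afonaru
  rule 5: no change — afonaru
  rule 6 (pre-nasal raising): afonaru → afunaru
  ⇒ Rareve afunaru

afunaru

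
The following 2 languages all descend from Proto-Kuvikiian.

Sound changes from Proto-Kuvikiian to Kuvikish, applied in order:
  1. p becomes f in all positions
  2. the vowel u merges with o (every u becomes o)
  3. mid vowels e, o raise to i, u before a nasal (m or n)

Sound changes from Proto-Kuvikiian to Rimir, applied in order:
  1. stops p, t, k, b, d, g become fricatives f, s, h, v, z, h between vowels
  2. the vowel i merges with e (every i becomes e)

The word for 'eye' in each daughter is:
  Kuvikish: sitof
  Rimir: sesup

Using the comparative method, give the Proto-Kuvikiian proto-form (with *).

Position 3: Kuvikish has t, Rimir has s. Kuvikish preserves t here (none of its changes turn any other segment into t), so the proto-segment is *t.
Position 5: Kuvikish has f, Rimir has p. Rimir preserves p here (none of its changes turn any other segment into p), so the proto-segment is *p.
Continuing position by position gives *situp; check it forward:
Kuvikish: *situp > situf > sitof  (by unconditioned shift, vowel merger)
Rimir: start from *situp.
  rule 1 (intervocalic lenition): situp → sisup
  rule 2 (vowel merger): sisup → sesup
  ⇒ Rimir sesup
*situp is the unique common source.

*situp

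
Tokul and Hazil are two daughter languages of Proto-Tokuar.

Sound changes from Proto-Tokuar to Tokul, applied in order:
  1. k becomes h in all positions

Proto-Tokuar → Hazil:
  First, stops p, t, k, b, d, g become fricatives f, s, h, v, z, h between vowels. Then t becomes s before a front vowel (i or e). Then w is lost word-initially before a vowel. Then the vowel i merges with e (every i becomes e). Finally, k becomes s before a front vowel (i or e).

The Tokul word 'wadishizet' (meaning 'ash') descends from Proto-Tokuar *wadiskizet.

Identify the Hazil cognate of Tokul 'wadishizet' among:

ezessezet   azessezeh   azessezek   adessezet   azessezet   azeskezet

Hazil: start from *wadiskizet.
  rule 1 (intervocalic lenition): wadiskizet → waziskizet
  rule 2: no change — waziskizet
  rule 3 (glide loss): waziskizet → aziskizet
  rule 4 (vowel merger): aziskizet → azeskezet
  rule 5 (palatalisation): azeskezet → azessezet
  ⇒ Hazil azessezet
Among the options, 'azessezet' alone shows every Hazil change applied in order.

azessezet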